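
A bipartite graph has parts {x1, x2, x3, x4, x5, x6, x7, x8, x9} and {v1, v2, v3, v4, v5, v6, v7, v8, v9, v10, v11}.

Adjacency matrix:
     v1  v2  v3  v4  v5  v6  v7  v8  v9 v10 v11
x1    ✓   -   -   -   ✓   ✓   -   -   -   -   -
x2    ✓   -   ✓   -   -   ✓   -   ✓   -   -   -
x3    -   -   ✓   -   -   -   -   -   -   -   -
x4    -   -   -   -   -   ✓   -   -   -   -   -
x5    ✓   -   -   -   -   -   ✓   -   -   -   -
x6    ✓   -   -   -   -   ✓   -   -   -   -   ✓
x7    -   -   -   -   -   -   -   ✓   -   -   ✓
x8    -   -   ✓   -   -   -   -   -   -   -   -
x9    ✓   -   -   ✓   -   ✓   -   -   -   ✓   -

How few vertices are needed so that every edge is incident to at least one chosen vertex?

8

{x1, x2, x4, x5, x6, x7, x9, v3} is a vertex cover of size 8: every edge has an endpoint in this set.
No smaller cover exists because x1–v5, x2–v8, x3–v3, x4–v6, x5–v7, x6–v1, x7–v11, x9–v10 is a matching of size 8, and a cover must include an endpoint of each of these disjoint edges (König's theorem).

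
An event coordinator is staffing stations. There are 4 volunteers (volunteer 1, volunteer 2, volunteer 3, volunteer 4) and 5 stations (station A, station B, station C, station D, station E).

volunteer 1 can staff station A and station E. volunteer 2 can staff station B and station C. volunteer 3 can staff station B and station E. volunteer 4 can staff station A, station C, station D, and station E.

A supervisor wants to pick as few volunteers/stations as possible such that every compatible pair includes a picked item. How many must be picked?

4

A maximum matching has 4 edges (e.g. volunteer 1–station E, volunteer 2–station C, volunteer 3–station B, volunteer 4–station A).
By König's theorem the minimum vertex cover has the same size. One such cover is {volunteer 1, volunteer 2, volunteer 3, volunteer 4}.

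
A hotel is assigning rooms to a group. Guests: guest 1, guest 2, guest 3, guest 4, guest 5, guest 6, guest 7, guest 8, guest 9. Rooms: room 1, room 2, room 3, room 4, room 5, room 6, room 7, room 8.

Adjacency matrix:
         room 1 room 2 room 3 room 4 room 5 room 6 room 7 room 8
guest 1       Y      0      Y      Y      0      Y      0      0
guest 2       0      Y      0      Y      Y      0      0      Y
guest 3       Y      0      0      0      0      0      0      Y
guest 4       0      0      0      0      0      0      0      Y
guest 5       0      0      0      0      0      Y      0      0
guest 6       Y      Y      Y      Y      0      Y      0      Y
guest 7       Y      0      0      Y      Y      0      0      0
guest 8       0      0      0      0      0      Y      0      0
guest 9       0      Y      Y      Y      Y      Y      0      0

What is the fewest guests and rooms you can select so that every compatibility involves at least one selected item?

7

The 7 edges guest 1–room 3, guest 2–room 5, guest 3–room 1, guest 4–room 8, guest 5–room 6, guest 6–room 2, guest 7–room 4 form a matching, so any vertex cover needs at least 7 vertices (one per matched edge).
Conversely {room 1, room 2, room 3, room 4, room 5, room 6, room 8} meets every edge and has exactly 7 vertices, so 7 is optimal.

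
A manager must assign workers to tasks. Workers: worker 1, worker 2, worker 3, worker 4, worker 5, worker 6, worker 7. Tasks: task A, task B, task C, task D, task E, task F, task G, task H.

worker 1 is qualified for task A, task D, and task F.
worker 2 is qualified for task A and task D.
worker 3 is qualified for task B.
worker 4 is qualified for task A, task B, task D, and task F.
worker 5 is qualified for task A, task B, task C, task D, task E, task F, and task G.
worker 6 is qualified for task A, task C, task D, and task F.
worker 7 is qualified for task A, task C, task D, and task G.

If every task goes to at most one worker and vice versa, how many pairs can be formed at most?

For example, pair worker 1-task F, worker 2-task A, worker 3-task B, worker 4-task D, worker 5-task E, worker 6-task C, worker 7-task G.
This saturates every worker, so 7 is the maximum.

7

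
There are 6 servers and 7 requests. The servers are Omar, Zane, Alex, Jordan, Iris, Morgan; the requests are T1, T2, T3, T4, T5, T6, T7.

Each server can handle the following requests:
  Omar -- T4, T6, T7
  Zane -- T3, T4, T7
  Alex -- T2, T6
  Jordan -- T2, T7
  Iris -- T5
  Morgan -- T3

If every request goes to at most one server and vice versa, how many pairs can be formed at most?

A valid assignment of size 6: Omar-T6, Zane-T4, Alex-T2, Jordan-T7, Iris-T5, Morgan-T3.
All 6 servers are matched, so no larger matching exists.

6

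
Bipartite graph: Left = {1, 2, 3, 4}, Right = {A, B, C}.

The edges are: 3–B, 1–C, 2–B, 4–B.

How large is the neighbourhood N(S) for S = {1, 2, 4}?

2

The union of neighbours of {1, 2, 4} is {B, C}, which has 2 elements.
Since |N(S)| = 2 < |S| = 3, Hall's condition fails for this subset.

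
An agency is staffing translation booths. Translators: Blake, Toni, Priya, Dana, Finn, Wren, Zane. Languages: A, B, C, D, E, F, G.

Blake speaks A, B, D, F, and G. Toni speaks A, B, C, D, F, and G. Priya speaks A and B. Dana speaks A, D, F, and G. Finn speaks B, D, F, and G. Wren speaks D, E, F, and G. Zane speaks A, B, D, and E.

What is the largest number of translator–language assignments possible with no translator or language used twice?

7

One maximum matching: Blake-G, Toni-C, Priya-A, Dana-D, Finn-F, Wren-E, Zane-B.
All 7 translators are matched, so no larger matching exists.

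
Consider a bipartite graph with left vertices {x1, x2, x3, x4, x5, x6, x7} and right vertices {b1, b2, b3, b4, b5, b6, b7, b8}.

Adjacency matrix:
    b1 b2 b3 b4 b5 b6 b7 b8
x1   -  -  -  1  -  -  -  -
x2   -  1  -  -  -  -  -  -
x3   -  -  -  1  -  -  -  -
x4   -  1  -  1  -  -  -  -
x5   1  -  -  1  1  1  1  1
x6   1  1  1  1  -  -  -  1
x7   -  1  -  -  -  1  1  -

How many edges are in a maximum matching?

5

A valid assignment of size 5: x1–b4, x2–b2, x5–b7, x6–b1, x7–b6.
The set {x1, x2, x3, x4} has only 2 neighbours ({b2, b4}), so by Hall's theorem at most 5 of the 7 left vertices can be matched.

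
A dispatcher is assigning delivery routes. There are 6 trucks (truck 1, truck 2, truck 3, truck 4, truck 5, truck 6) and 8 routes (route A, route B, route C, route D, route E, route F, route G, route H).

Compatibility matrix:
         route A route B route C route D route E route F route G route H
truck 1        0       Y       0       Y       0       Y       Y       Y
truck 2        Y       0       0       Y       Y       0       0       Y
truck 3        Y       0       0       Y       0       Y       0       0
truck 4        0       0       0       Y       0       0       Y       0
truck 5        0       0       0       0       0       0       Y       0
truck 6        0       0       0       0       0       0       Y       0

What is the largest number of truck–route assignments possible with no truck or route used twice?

For example, pair truck 1-route H, truck 2-route E, truck 3-route F, truck 4-route D, truck 5-route G.
The set {truck 5, truck 6} has only 1 neighbour ({route G}), so by Hall's theorem at most 5 of the 6 trucks can be matched.

5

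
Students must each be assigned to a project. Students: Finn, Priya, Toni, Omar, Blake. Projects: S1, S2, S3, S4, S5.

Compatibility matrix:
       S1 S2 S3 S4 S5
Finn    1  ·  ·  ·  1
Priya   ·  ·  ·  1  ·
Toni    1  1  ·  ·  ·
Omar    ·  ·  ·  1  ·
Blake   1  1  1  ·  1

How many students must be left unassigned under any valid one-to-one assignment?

A valid assignment of size 4: Finn→S5, Priya→S4, Toni→S1, Blake→S2.
The set {Priya, Omar} has only 1 neighbour ({S4}), so by Hall's theorem at most 4 of the 5 students can be matched.
That matches 4 of the 5, leaving 1 unmatched; no matching can do better.

1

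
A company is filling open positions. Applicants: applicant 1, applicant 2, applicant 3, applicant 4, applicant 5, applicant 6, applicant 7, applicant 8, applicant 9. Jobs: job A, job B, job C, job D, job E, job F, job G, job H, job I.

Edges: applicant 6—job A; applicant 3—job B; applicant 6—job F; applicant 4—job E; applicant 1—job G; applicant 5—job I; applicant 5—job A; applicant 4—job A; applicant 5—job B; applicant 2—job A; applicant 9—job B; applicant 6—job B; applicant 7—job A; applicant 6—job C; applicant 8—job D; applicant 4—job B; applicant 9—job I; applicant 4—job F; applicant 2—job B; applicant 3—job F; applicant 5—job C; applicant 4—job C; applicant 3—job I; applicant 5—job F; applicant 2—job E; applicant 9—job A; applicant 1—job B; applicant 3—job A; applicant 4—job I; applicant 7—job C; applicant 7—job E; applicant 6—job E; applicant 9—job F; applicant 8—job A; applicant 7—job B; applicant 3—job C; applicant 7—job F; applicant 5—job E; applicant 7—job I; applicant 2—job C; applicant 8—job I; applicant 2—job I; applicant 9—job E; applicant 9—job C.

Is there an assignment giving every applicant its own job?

The set {applicant 2, applicant 3, applicant 4, applicant 5, applicant 6, applicant 7, applicant 9} has only 6 neighbours ({job A, job B, job C, job E, job F, job I}), so by Hall's theorem at most 8 of the 9 applicants can be matched.
Hence no matching covers every applicant.

No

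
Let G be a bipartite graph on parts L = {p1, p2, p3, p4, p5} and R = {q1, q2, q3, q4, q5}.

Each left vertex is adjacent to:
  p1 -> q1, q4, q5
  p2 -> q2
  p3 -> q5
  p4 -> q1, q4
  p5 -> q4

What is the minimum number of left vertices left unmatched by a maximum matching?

One maximum matching: p1→q1, p2→q2, p3→q5, p4→q4.
The set {p1, p3, p4, p5} has only 3 neighbours ({q1, q4, q5}), so by Hall's theorem at most 4 of the 5 left vertices can be matched.
That matches 4 of the 5, leaving 1 unmatched; no matching can do better.

1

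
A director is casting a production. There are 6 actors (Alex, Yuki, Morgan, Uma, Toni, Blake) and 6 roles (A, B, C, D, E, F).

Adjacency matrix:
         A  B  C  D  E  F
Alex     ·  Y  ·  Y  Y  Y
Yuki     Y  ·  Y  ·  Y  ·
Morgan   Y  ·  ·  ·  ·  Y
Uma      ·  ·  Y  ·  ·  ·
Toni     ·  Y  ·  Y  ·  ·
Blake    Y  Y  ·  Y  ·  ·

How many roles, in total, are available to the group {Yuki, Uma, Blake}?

5

The union of neighbours of {Yuki, Uma, Blake} is {A, B, C, D, E}, which has 5 elements.
Since |N(S)| = 5 ≥ |S| = 3, Hall's condition holds for this subset.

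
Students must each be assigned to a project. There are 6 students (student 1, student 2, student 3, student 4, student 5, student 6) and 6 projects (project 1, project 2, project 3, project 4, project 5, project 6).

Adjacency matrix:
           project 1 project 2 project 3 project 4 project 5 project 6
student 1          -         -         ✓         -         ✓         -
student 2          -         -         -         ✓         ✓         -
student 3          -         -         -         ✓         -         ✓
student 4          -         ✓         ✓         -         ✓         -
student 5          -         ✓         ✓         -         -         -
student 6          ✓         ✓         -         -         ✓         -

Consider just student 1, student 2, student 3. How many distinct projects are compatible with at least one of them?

4

The union of neighbours of {student 1, student 2, student 3} is {project 3, project 4, project 5, project 6}, which has 4 elements.
Since |N(S)| = 4 ≥ |S| = 3, Hall's condition holds for this subset.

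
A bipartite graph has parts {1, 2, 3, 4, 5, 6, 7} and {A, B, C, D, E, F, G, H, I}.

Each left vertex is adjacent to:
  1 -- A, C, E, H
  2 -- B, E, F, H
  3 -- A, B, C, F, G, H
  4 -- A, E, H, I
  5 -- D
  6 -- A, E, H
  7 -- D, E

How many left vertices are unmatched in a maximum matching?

0

For example, pair 1-C, 2-B, 3-G, 4-I, 5-D, 6-H, 7-E.
This saturates every left vertex, so 7 is the maximum.
That matches 7 of the 7, leaving 0 unmatched; no matching can do better.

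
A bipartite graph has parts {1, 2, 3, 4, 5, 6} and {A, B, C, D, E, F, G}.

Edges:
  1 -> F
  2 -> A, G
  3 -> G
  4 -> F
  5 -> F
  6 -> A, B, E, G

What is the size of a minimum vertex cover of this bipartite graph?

A maximum matching has 4 edges (e.g. 1–F, 2–A, 3–G, 6–B).
By König's theorem the minimum vertex cover has the same size. One such cover is {2, 3, 6, F}.

4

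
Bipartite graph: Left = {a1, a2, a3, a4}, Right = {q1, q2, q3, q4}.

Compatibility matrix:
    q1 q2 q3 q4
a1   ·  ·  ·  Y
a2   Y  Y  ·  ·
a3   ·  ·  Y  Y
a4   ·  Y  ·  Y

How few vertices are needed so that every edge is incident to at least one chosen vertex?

4

The 4 edges a1–q4, a2–q1, a3–q3, a4–q2 form a matching, so any vertex cover needs at least 4 vertices (one per matched edge).
Conversely {a1, a2, a3, a4} meets every edge and has exactly 4 vertices, so 4 is optimal.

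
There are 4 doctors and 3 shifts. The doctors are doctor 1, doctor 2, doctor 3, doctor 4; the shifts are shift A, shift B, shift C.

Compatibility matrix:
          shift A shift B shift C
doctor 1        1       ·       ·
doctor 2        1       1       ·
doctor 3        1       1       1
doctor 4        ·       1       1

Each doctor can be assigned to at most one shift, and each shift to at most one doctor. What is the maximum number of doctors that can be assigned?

For example, pair doctor 1→shift A, doctor 2→shift B, doctor 3→shift C.
The set {doctor 1, doctor 2, doctor 3, doctor 4} has only 3 neighbours ({shift A, shift B, shift C}), so by Hall's theorem at most 3 of the 4 doctors can be matched.

3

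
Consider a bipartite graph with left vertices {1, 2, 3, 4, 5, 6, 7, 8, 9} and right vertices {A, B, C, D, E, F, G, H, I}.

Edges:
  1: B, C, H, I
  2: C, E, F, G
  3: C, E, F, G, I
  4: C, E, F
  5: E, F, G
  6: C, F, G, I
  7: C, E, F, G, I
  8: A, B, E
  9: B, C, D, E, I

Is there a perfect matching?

No

The set {2, 3, 4, 5, 6, 7} has only 5 neighbours ({C, E, F, G, I}), so by Hall's theorem at most 8 of the 9 left vertices can be matched.
Hence no matching covers every left vertex.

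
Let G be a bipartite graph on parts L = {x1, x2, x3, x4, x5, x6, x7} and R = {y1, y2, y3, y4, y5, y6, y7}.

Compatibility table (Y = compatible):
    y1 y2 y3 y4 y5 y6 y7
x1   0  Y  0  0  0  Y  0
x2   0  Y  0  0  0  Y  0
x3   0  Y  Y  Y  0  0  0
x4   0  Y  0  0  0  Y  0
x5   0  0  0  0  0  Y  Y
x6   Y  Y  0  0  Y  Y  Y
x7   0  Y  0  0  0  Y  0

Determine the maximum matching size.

5

One maximum matching: x1→y6, x2→y2, x3→y3, x5→y7, x6→y1.
The set {x1, x2, x4, x7} has only 2 neighbours ({y2, y6}), so by Hall's theorem at most 5 of the 7 left vertices can be matched.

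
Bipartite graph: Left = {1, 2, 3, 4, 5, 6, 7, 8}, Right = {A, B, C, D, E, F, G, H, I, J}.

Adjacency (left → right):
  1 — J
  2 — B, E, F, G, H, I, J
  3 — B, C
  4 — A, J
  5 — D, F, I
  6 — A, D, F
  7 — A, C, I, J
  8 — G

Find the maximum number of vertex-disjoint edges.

8

A valid assignment of size 8: 1–J, 2–E, 3–B, 4–A, 5–D, 6–F, 7–I, 8–G.
All 8 left vertices are matched, so no larger matching exists.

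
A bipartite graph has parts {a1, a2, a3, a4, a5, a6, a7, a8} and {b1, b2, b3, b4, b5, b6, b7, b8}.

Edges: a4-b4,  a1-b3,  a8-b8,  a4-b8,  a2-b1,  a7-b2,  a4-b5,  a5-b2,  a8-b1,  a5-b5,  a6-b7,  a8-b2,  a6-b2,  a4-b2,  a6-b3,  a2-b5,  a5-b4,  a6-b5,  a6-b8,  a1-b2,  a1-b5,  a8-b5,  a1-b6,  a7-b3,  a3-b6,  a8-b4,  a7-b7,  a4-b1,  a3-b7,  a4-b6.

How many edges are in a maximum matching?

One maximum matching: a1-b3, a2-b5, a3-b6, a4-b8, a5-b4, a6-b7, a7-b2, a8-b1.
This saturates every left vertex, so 8 is the maximum.

8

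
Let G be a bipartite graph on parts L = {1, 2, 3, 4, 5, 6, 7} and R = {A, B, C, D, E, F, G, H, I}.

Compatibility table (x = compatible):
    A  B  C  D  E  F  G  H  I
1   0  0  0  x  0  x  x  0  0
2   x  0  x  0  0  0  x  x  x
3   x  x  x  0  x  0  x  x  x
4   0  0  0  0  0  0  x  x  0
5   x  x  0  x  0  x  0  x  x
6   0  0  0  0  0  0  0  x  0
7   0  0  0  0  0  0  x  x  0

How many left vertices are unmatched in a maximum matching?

1

For example, pair 1→F, 2→I, 3→A, 4→G, 5→B, 6→H.
The set {4, 6, 7} has only 2 neighbours ({G, H}), so by Hall's theorem at most 6 of the 7 left vertices can be matched.
That matches 6 of the 7, leaving 1 unmatched; no matching can do better.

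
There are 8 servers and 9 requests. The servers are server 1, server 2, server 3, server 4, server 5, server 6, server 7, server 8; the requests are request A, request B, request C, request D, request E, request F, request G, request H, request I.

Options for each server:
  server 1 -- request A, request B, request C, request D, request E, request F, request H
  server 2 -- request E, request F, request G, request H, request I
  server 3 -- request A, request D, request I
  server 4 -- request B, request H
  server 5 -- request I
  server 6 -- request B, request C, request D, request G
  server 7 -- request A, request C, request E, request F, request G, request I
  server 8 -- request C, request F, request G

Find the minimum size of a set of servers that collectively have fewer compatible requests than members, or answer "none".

A matching saturating every server exists, for instance server 1→request H, server 2→request E, server 3→request A, server 4→request B, server 5→request I, server 6→request D, server 7→request G, server 8→request F.
By Hall's marriage theorem, this means |N(S)| ≥ |S| for every subset S, so no violating subset exists.

none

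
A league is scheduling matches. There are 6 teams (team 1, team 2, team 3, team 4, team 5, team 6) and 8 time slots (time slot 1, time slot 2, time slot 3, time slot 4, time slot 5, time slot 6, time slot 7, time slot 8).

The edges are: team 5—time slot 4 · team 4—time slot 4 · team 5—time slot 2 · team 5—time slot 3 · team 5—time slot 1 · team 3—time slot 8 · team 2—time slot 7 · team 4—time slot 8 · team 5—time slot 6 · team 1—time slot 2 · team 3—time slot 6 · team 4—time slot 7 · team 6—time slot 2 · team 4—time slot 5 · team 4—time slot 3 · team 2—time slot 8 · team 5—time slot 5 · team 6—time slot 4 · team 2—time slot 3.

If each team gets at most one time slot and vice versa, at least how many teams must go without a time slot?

A valid assignment of size 6: team 1-time slot 2, team 2-time slot 7, team 3-time slot 6, team 4-time slot 8, team 5-time slot 5, team 6-time slot 4.
This saturates every team, so 6 is the maximum.
That matches 6 of the 6, leaving 0 unmatched; no matching can do better.

0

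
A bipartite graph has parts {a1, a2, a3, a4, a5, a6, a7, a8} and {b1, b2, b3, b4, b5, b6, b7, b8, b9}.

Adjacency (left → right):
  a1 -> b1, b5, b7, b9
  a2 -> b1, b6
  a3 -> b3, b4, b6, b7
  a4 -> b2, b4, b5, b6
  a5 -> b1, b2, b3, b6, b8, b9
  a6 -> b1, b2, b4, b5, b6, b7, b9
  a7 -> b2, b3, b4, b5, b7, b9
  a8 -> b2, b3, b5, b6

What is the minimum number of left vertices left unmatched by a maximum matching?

A valid assignment of size 8: a1-b9, a2-b1, a3-b6, a4-b4, a5-b8, a6-b7, a7-b5, a8-b3.
All 8 left vertices are matched, so no larger matching exists.
That matches 8 of the 8, leaving 0 unmatched; no matching can do better.

0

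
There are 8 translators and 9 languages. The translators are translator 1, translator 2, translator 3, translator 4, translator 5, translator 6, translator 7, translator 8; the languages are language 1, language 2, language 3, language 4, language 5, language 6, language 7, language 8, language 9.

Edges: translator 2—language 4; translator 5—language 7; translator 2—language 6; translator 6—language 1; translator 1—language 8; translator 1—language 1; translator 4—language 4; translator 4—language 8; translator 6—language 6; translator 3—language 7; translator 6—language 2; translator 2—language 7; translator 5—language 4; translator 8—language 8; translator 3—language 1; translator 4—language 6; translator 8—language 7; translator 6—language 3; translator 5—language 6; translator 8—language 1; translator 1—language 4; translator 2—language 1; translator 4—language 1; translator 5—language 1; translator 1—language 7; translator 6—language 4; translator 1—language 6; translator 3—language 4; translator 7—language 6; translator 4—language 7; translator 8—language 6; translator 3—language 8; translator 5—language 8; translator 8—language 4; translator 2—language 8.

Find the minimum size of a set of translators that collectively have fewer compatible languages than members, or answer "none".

Take S = {translator 1, translator 2, translator 3, translator 4, translator 5, translator 7}. Its neighbourhood is {language 1, language 4, language 6, language 7, language 8}, so |N(S)| = 5 < |S| = 6.
Every subset of size less than 6 has at least as many neighbours as members, so 6 is the minimum.

6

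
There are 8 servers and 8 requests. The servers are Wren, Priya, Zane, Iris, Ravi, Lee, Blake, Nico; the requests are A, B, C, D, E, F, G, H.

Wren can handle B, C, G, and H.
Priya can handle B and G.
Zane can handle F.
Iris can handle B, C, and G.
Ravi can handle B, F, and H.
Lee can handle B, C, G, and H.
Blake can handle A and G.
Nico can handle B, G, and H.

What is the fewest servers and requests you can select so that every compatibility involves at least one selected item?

6

A maximum matching has 6 edges (e.g. Wren–H, Priya–G, Zane–F, Iris–C, Ravi–B, Blake–A).
By König's theorem the minimum vertex cover has the same size. One such cover is {Blake, B, C, F, G, H}.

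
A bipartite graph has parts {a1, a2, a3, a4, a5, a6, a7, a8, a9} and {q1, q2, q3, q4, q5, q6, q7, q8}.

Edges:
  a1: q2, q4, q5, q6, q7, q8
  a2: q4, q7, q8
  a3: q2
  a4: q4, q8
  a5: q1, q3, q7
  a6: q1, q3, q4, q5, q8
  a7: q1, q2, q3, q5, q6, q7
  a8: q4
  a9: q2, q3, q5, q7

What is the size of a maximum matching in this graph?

For example, pair a1-q6, a2-q7, a3-q2, a4-q8, a5-q3, a6-q5, a7-q1, a8-q4.
The set {a1, a2, a3, a4, a5, a6, a7, a8, a9} has only 8 neighbours ({q1, q2, q3, q4, q5, q6, q7, q8}), so by Hall's theorem at most 8 of the 9 left vertices can be matched.

8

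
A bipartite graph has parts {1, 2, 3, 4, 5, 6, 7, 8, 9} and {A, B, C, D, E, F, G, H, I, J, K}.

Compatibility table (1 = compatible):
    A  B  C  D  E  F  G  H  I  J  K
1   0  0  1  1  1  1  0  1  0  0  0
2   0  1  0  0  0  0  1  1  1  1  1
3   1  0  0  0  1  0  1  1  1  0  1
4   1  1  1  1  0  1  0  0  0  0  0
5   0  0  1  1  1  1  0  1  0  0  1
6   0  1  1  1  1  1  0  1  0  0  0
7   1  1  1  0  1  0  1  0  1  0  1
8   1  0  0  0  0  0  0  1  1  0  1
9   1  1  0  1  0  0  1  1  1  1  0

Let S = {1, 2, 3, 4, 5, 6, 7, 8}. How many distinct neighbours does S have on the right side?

11

The union of neighbours of {1, 2, 3, 4, 5, 6, 7, 8} is {A, B, C, D, E, F, G, H, I, J, K}, which has 11 elements.
Since |N(S)| = 11 ≥ |S| = 8, Hall's condition holds for this subset.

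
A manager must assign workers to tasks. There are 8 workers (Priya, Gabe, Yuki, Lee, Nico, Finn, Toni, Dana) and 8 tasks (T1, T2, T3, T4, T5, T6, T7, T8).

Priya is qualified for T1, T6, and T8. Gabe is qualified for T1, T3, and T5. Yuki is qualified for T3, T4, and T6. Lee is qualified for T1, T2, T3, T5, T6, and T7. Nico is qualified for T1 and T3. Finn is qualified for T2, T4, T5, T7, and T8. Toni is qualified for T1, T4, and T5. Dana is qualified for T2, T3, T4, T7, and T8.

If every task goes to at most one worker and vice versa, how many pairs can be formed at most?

One maximum matching: Priya-T8, Gabe-T1, Yuki-T6, Lee-T5, Nico-T3, Finn-T2, Toni-T4, Dana-T7.
This saturates every worker, so 8 is the maximum.

8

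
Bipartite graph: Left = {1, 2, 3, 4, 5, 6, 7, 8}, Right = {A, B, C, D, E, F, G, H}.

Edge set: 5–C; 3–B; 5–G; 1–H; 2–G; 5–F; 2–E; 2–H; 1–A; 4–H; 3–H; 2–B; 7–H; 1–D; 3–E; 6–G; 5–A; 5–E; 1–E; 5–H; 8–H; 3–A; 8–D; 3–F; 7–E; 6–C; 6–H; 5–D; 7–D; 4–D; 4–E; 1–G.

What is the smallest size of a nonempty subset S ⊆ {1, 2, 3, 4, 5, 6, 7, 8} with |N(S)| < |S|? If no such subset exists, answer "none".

none

A matching saturating every left vertex exists, for instance 1→A, 2→B, 3→F, 4→E, 5→G, 6→C, 7→H, 8→D.
By Hall's marriage theorem, this means |N(S)| ≥ |S| for every subset S, so no violating subset exists.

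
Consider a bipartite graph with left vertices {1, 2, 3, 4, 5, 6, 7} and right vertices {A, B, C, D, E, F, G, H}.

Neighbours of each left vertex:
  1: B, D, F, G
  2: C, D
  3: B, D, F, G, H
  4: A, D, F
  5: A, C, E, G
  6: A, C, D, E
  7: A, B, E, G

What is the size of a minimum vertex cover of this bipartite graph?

The 7 edges 1–F, 2–C, 3–G, 4–D, 5–E, 6–A, 7–B form a matching, so any vertex cover needs at least 7 vertices (one per matched edge).
Conversely {1, 2, 3, 4, 5, 6, 7} meets every edge and has exactly 7 vertices, so 7 is optimal.

7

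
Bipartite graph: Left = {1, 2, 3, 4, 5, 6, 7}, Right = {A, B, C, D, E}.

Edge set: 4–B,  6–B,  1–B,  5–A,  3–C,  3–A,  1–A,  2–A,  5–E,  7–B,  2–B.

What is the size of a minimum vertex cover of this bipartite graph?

4

{3, 5, A, B} is a vertex cover of size 4: every edge has an endpoint in this set.
No smaller cover exists because 1–A, 2–B, 3–C, 5–E is a matching of size 4, and a cover must include an endpoint of each of these disjoint edges (König's theorem).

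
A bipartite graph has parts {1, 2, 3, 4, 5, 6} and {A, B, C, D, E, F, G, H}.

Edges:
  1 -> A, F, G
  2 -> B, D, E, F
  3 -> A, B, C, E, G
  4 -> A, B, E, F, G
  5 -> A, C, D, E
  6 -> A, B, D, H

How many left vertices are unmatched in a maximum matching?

0

One maximum matching: 1-F, 2-E, 3-A, 4-G, 5-C, 6-B.
This saturates every left vertex, so 6 is the maximum.
That matches 6 of the 6, leaving 0 unmatched; no matching can do better.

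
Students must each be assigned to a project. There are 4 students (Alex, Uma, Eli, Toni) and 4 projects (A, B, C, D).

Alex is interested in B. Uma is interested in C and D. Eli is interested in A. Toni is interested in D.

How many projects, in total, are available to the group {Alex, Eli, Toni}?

3

The union of neighbours of {Alex, Eli, Toni} is {A, B, D}, which has 3 elements.
Since |N(S)| = 3 ≥ |S| = 3, Hall's condition holds for this subset.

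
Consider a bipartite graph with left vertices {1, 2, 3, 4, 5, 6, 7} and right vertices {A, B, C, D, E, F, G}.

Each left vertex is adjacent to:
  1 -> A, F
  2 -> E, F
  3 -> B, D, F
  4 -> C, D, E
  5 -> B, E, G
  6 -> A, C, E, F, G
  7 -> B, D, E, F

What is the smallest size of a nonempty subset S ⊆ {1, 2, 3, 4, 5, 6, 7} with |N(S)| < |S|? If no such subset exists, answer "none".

none

A matching saturating every left vertex exists, for instance 1→A, 2→F, 3→D, 4→C, 5→E, 6→G, 7→B.
By Hall's marriage theorem, this means |N(S)| ≥ |S| for every subset S, so no violating subset exists.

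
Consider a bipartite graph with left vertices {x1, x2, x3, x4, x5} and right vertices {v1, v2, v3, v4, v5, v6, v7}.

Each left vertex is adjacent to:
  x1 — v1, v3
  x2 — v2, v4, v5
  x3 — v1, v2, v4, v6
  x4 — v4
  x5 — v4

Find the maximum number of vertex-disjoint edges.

For example, pair x1→v3, x2→v2, x3→v1, x4→v4.
The set {x4, x5} has only 1 neighbour ({v4}), so by Hall's theorem at most 4 of the 5 left vertices can be matched.

4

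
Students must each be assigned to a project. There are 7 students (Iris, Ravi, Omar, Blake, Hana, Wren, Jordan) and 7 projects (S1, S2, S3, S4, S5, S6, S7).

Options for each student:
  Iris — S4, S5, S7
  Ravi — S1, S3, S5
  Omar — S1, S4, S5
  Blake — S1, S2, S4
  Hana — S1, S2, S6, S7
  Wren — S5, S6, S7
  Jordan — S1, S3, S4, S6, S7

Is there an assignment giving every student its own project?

One maximum matching: Iris-S5, Ravi-S3, Omar-S1, Blake-S4, Hana-S2, Wren-S6, Jordan-S7.
All 7 students are covered.

Yes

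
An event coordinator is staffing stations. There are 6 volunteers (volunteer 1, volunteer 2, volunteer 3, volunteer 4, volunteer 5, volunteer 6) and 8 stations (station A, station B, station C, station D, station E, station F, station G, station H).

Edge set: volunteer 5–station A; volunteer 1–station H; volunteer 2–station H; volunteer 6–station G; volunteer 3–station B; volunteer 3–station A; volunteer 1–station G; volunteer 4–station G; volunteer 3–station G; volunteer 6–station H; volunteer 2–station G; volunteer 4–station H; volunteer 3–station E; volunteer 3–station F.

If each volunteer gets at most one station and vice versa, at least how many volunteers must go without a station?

2

A valid assignment of size 4: volunteer 1-station G, volunteer 2-station H, volunteer 3-station B, volunteer 5-station A.
The set {volunteer 1, volunteer 2, volunteer 4, volunteer 6} has only 2 neighbours ({station G, station H}), so by Hall's theorem at most 4 of the 6 volunteers can be matched.
That matches 4 of the 6, leaving 2 unmatched; no matching can do better.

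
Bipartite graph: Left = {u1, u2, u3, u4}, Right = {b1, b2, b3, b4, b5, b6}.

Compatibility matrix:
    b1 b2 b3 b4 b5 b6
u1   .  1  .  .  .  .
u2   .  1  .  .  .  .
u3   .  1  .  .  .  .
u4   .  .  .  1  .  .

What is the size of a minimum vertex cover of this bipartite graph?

2

A maximum matching has 2 edges (e.g. u1–b2, u4–b4).
By König's theorem the minimum vertex cover has the same size. One such cover is {u4, b2}.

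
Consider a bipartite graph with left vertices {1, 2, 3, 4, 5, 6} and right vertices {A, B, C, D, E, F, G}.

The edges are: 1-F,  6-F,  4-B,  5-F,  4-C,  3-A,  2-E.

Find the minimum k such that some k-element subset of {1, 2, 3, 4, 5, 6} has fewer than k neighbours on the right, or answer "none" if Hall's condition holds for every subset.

2

Take S = {1, 5}. Its neighbourhood is {F}, so |N(S)| = 1 < |S| = 2.
No single vertex violates Hall's condition since each has at least one neighbour, so 2 is the minimum.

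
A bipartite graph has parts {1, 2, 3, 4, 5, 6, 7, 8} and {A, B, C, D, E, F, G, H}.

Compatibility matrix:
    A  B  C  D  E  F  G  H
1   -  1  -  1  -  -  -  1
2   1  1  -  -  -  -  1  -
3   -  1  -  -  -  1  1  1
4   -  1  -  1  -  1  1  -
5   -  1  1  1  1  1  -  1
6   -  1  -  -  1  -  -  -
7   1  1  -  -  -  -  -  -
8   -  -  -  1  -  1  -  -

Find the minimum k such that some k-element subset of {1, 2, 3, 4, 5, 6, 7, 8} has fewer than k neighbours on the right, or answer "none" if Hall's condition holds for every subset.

none

A matching saturating every left vertex exists, for instance 1→D, 2→G, 3→H, 4→B, 5→C, 6→E, 7→A, 8→F.
By Hall's marriage theorem, this means |N(S)| ≥ |S| for every subset S, so no violating subset exists.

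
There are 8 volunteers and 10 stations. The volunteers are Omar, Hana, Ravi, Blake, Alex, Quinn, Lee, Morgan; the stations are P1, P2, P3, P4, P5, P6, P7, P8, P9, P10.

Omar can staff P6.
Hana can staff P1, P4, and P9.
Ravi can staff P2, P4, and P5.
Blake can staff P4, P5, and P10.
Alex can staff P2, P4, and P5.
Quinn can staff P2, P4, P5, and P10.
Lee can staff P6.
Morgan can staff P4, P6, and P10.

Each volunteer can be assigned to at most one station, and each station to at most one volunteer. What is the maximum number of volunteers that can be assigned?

6

For example, pair Omar→P6, Hana→P1, Ravi→P2, Blake→P10, Alex→P4, Quinn→P5.
The set {Omar, Ravi, Blake, Alex, Quinn, Lee, Morgan} has only 5 neighbours ({P10, P2, P4, P5, P6}), so by Hall's theorem at most 6 of the 8 volunteers can be matched.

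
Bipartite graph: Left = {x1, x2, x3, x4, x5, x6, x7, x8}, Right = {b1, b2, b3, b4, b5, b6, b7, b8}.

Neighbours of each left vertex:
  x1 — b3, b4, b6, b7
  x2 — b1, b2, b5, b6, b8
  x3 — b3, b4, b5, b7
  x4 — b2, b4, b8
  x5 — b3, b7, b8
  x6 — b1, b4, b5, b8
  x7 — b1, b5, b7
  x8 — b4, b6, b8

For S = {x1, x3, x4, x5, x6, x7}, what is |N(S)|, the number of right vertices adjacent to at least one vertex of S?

The union of neighbours of {x1, x3, x4, x5, x6, x7} is {b1, b2, b3, b4, b5, b6, b7, b8}, which has 8 elements.
Since |N(S)| = 8 ≥ |S| = 6, Hall's condition holds for this subset.

8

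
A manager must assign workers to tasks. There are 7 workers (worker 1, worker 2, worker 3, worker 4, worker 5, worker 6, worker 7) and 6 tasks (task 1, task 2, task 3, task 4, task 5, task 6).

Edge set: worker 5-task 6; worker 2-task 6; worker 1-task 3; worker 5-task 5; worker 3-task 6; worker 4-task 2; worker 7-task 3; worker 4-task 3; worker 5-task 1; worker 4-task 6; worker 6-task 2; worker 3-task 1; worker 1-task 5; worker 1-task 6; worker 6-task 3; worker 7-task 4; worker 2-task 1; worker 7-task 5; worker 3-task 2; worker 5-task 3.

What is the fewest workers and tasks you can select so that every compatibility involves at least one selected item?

A maximum matching has 6 edges (e.g. worker 1–task 5, worker 2–task 1, worker 3–task 2, worker 4–task 3, worker 5–task 6, worker 7–task 4).
By König's theorem the minimum vertex cover has the same size. One such cover is {worker 7, task 1, task 2, task 3, task 5, task 6}.

6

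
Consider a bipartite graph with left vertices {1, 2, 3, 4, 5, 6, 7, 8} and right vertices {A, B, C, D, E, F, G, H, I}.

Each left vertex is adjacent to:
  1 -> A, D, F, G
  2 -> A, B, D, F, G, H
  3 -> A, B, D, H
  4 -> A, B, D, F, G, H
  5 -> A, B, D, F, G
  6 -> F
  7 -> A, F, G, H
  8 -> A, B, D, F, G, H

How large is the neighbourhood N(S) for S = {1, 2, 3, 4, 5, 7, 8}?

The union of neighbours of {1, 2, 3, 4, 5, 7, 8} is {A, B, D, F, G, H}, which has 6 elements.
Since |N(S)| = 6 < |S| = 7, Hall's condition fails for this subset.

6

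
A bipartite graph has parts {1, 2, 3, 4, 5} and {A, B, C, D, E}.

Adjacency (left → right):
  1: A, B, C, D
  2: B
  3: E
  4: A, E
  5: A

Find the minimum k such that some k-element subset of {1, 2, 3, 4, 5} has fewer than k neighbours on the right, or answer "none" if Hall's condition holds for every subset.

3

Take S = {3, 4, 5}. Its neighbourhood is {A, E}, so |N(S)| = 2 < |S| = 3.
Every subset of size less than 3 has at least as many neighbours as members, so 3 is the minimum.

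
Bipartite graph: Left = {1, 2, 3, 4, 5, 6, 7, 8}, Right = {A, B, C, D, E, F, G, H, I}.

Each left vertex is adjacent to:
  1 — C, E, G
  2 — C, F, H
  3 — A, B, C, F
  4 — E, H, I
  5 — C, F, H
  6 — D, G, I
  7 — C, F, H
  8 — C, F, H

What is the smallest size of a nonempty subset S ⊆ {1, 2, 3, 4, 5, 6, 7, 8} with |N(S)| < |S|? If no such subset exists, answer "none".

Take S = {2, 5, 7, 8}. Its neighbourhood is {C, F, H}, so |N(S)| = 3 < |S| = 4.
Every subset of size less than 4 has at least as many neighbours as members, so 4 is the minimum.

4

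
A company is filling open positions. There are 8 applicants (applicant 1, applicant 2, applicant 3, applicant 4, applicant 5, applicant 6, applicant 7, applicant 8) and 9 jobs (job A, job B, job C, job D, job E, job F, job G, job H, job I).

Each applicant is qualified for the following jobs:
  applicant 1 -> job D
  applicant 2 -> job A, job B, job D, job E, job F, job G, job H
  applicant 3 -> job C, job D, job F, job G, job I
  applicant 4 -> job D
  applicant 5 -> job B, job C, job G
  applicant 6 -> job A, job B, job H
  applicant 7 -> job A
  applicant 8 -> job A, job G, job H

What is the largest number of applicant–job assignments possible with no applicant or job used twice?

7

For example, pair applicant 1–job D, applicant 2–job H, applicant 3–job F, applicant 5–job C, applicant 6–job B, applicant 7–job A, applicant 8–job G.
The set {applicant 1, applicant 4} has only 1 neighbour ({job D}), so by Hall's theorem at most 7 of the 8 applicants can be matched.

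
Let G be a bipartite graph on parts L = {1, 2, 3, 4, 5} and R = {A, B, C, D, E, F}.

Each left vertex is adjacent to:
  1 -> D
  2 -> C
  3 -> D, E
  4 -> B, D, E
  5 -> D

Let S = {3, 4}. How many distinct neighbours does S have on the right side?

The union of neighbours of {3, 4} is {B, D, E}, which has 3 elements.
Since |N(S)| = 3 ≥ |S| = 2, Hall's condition holds for this subset.

3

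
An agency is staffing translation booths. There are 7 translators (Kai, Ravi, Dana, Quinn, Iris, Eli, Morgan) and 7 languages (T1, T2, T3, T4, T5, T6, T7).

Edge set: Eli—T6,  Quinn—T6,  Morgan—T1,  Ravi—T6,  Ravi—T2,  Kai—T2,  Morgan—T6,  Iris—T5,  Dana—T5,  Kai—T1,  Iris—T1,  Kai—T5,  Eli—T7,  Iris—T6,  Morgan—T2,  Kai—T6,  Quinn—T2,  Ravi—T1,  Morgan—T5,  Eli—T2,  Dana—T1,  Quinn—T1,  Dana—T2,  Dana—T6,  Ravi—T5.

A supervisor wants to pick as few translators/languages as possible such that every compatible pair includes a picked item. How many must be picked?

5

A maximum matching has 5 edges (e.g. Kai–T1, Ravi–T6, Dana–T5, Quinn–T2, Eli–T7).
By König's theorem the minimum vertex cover has the same size. One such cover is {Eli, T1, T2, T5, T6}.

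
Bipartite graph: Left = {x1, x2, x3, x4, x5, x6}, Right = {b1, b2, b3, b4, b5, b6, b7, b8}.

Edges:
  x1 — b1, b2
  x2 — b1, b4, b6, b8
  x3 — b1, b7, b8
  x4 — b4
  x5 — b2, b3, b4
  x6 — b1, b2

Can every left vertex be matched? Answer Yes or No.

Yes

For example, pair x1–b1, x2–b6, x3–b8, x4–b4, x5–b3, x6–b2.
Every left vertex is matched, so this matching saturates all of them.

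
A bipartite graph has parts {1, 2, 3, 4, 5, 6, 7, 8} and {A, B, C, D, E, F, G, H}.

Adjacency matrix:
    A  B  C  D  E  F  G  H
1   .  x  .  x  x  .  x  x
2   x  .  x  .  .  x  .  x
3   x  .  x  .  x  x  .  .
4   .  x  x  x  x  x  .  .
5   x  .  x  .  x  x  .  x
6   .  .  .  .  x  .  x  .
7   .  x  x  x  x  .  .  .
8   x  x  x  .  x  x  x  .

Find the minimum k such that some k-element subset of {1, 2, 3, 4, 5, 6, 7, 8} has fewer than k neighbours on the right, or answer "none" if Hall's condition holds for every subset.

none

A matching saturating every left vertex exists, for instance 1→D, 2→H, 3→F, 4→B, 5→A, 6→E, 7→C, 8→G.
By Hall's marriage theorem, this means |N(S)| ≥ |S| for every subset S, so no violating subset exists.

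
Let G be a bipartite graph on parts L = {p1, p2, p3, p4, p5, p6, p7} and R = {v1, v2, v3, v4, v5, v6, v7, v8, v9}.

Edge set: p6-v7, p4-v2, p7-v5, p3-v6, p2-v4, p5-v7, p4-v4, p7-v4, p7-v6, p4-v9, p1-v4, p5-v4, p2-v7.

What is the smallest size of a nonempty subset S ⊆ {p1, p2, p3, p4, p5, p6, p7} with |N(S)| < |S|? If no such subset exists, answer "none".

Take S = {p1, p2, p5}. Its neighbourhood is {v4, v7}, so |N(S)| = 2 < |S| = 3.
Every subset of size less than 3 has at least as many neighbours as members, so 3 is the minimum.

3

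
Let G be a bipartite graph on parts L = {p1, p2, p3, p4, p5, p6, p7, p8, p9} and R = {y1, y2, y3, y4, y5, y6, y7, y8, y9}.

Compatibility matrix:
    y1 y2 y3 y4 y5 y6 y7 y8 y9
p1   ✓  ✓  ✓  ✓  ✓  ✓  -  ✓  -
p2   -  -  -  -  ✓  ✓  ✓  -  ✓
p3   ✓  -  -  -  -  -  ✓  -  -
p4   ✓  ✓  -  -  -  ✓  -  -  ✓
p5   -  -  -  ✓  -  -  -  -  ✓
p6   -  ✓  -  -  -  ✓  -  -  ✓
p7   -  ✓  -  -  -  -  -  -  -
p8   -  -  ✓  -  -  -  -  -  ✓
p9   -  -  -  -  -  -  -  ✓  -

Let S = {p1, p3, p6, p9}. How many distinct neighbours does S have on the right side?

9

The union of neighbours of {p1, p3, p6, p9} is {y1, y2, y3, y4, y5, y6, y7, y8, y9}, which has 9 elements.
Since |N(S)| = 9 ≥ |S| = 4, Hall's condition holds for this subset.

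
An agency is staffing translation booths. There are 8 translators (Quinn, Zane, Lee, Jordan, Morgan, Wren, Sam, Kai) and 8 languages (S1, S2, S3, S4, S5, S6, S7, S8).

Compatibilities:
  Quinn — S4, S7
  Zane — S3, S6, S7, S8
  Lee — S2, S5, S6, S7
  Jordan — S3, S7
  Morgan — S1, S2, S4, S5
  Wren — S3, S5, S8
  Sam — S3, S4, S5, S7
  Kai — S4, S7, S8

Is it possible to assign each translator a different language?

Yes

For example, pair Quinn-S7, Zane-S6, Lee-S2, Jordan-S3, Morgan-S1, Wren-S8, Sam-S5, Kai-S4.
Every translator is matched, so this is a perfect matching.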